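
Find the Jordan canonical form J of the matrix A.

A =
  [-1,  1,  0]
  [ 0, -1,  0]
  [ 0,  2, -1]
J_2(-1) ⊕ J_1(-1)

The characteristic polynomial is
  det(x·I − A) = x^3 + 3*x^2 + 3*x + 1 = (x + 1)^3

Eigenvalues and multiplicities (the geometric multiplicity of λ is n − rank(A − λI), which equals the number of Jordan blocks for λ):
  λ = -1: algebraic multiplicity = 3, geometric multiplicity = 2

Determining the block sizes for each eigenvalue:
  λ = -1: 2 blocks summing to 3 forces exactly one block of size 2 and the rest size 1 → block sizes [2, 1]

Assembling the blocks gives a Jordan form
J =
  [-1,  1,  0]
  [ 0, -1,  0]
  [ 0,  0, -1]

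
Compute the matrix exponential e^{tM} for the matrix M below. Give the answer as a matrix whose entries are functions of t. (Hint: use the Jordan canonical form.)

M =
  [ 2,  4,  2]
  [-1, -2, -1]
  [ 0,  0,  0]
e^{tM} =
  [2*t + 1, 4*t, 2*t]
  [-t, 1 - 2*t, -t]
  [0, 0, 1]

Strategy: write M = P · J · P⁻¹ where J is a Jordan canonical form, so e^{tM} = P · e^{tJ} · P⁻¹, and e^{tJ} can be computed block-by-block.

M has Jordan form
J =
  [0, 1, 0]
  [0, 0, 0]
  [0, 0, 0]
(up to reordering of blocks).

Per-block formulas:
  For a 2×2 Jordan block J_2(0): exp(t · J_2(0)) = e^(0t)·(I + t·N), where N is the 2×2 nilpotent shift.
  For a 1×1 block at λ = 0: exp(t · [0]) = [e^(0t)].

After assembling e^{tJ} and conjugating by P, we get:

e^{tM} =
  [2*t + 1, 4*t, 2*t]
  [-t, 1 - 2*t, -t]
  [0, 0, 1]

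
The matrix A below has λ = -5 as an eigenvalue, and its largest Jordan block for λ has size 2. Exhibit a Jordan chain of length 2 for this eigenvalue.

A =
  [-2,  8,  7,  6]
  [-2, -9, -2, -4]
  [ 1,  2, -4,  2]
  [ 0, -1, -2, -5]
A Jordan chain for λ = -5 of length 2:
v_1 = (3, -2, 1, 0)ᵀ
v_2 = (1, 0, 0, 0)ᵀ

Let N = A − (-5)·I. We want v_2 with N^2 v_2 = 0 but N^1 v_2 ≠ 0; then v_{j-1} := N · v_j for j = 2, …, 2.

Pick v_2 = (1, 0, 0, 0)ᵀ.
Then v_1 = N · v_2 = (3, -2, 1, 0)ᵀ.

Sanity check: (A − (-5)·I) v_1 = (0, 0, 0, 0)ᵀ = 0. ✓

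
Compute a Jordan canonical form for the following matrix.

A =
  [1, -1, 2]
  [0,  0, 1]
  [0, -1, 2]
J_3(1)

The characteristic polynomial is
  det(x·I − A) = x^3 - 3*x^2 + 3*x - 1 = (x - 1)^3

Eigenvalues and multiplicities (the geometric multiplicity of λ is n − rank(A − λI), which equals the number of Jordan blocks for λ):
  λ = 1: algebraic multiplicity = 3, geometric multiplicity = 1

Determining the block sizes for each eigenvalue:
  λ = 1: one block (gm = 1), so the single block has size am = 3 → block sizes [3]

Assembling the blocks gives a Jordan form
J =
  [1, 1, 0]
  [0, 1, 1]
  [0, 0, 1]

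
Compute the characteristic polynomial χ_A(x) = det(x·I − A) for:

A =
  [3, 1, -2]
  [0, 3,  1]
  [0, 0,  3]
x^3 - 9*x^2 + 27*x - 27

Expanding det(x·I − A) (e.g. by cofactor expansion or by noting that A is similar to its Jordan form J, which has the same characteristic polynomial as A) gives
  χ_A(x) = x^3 - 9*x^2 + 27*x - 27
which factors as (x - 3)^3. The eigenvalues (with algebraic multiplicities) are λ = 3 with multiplicity 3.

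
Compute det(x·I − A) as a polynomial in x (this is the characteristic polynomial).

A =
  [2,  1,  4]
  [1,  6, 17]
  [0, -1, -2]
x^3 - 6*x^2 + 12*x - 8

Expanding det(x·I − A) (e.g. by cofactor expansion or by noting that A is similar to its Jordan form J, which has the same characteristic polynomial as A) gives
  χ_A(x) = x^3 - 6*x^2 + 12*x - 8
which factors as (x - 2)^3. The eigenvalues (with algebraic multiplicities) are λ = 2 with multiplicity 3.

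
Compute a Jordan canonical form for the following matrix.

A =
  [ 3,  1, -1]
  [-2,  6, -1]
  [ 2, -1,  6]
J_2(5) ⊕ J_1(5)

The characteristic polynomial is
  det(x·I − A) = x^3 - 15*x^2 + 75*x - 125 = (x - 5)^3

Eigenvalues and multiplicities (the geometric multiplicity of λ is n − rank(A − λI), which equals the number of Jordan blocks for λ):
  λ = 5: algebraic multiplicity = 3, geometric multiplicity = 2

Determining the block sizes for each eigenvalue:
  λ = 5: 2 blocks summing to 3 forces exactly one block of size 2 and the rest size 1 → block sizes [2, 1]

Assembling the blocks gives a Jordan form
J =
  [5, 1, 0]
  [0, 5, 0]
  [0, 0, 5]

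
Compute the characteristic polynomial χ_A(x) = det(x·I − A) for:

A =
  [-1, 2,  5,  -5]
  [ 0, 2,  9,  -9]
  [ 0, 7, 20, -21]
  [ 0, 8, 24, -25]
x^4 + 4*x^3 + 6*x^2 + 4*x + 1

Expanding det(x·I − A) (e.g. by cofactor expansion or by noting that A is similar to its Jordan form J, which has the same characteristic polynomial as A) gives
  χ_A(x) = x^4 + 4*x^3 + 6*x^2 + 4*x + 1
which factors as (x + 1)^4. The eigenvalues (with algebraic multiplicities) are λ = -1 with multiplicity 4.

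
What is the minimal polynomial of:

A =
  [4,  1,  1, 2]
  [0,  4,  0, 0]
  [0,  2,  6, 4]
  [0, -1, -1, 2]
x^2 - 8*x + 16

The characteristic polynomial is χ_A(x) = (x - 4)^4, so the eigenvalues are known. The minimal polynomial is
  m_A(x) = Π_λ (x − λ)^{k_λ}
where k_λ is the size of the *largest* Jordan block for λ (equivalently, the smallest k with (A − λI)^k v = 0 for every generalised eigenvector v of λ).

  λ = 4: largest Jordan block has size 2, contributing (x − 4)^2

So m_A(x) = (x - 4)^2 = x^2 - 8*x + 16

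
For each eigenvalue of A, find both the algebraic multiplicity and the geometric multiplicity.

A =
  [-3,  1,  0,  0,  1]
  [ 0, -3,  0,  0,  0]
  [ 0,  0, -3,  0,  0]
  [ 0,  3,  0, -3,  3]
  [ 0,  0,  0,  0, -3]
λ = -3: alg = 5, geom = 4

Step 1 — factor the characteristic polynomial to read off the algebraic multiplicities:
  χ_A(x) = (x + 3)^5

Step 2 — compute geometric multiplicities via the rank-nullity identity g(λ) = n − rank(A − λI):
  rank(A − (-3)·I) = 1, so dim ker(A − (-3)·I) = n − 1 = 4

Summary:
  λ = -3: algebraic multiplicity = 5, geometric multiplicity = 4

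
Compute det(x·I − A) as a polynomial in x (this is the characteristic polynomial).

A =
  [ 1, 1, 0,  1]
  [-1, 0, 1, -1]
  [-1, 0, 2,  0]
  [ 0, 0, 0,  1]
x^4 - 4*x^3 + 6*x^2 - 4*x + 1

Expanding det(x·I − A) (e.g. by cofactor expansion or by noting that A is similar to its Jordan form J, which has the same characteristic polynomial as A) gives
  χ_A(x) = x^4 - 4*x^3 + 6*x^2 - 4*x + 1
which factors as (x - 1)^4. The eigenvalues (with algebraic multiplicities) are λ = 1 with multiplicity 4.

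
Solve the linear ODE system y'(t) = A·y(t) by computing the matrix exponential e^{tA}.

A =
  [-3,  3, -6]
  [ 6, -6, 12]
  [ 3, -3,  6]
e^{tA} =
  [exp(-3*t), 1 - exp(-3*t), -2 + 2*exp(-3*t)]
  [2 - 2*exp(-3*t), -1 + 2*exp(-3*t), 4 - 4*exp(-3*t)]
  [1 - exp(-3*t), -1 + exp(-3*t), 3 - 2*exp(-3*t)]

Strategy: write A = P · J · P⁻¹ where J is a Jordan canonical form, so e^{tA} = P · e^{tJ} · P⁻¹, and e^{tJ} can be computed block-by-block.

A has Jordan form
J =
  [-3, 0, 0]
  [ 0, 0, 0]
  [ 0, 0, 0]
(up to reordering of blocks).

Per-block formulas:
  For a 1×1 block at λ = 0: exp(t · [0]) = [e^(0t)].
  For a 1×1 block at λ = -3: exp(t · [-3]) = [e^(-3t)].

After assembling e^{tJ} and conjugating by P, we get:

e^{tA} =
  [exp(-3*t), 1 - exp(-3*t), -2 + 2*exp(-3*t)]
  [2 - 2*exp(-3*t), -1 + 2*exp(-3*t), 4 - 4*exp(-3*t)]
  [1 - exp(-3*t), -1 + exp(-3*t), 3 - 2*exp(-3*t)]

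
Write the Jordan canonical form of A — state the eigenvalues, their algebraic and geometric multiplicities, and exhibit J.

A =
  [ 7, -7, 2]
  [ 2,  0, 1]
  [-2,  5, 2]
J_3(3)

The characteristic polynomial is
  det(x·I − A) = x^3 - 9*x^2 + 27*x - 27 = (x - 3)^3

Eigenvalues and multiplicities (the geometric multiplicity of λ is n − rank(A − λI), which equals the number of Jordan blocks for λ):
  λ = 3: algebraic multiplicity = 3, geometric multiplicity = 1

Determining the block sizes for each eigenvalue:
  λ = 3: one block (gm = 1), so the single block has size am = 3 → block sizes [3]

Assembling the blocks gives a Jordan form
J =
  [3, 1, 0]
  [0, 3, 1]
  [0, 0, 3]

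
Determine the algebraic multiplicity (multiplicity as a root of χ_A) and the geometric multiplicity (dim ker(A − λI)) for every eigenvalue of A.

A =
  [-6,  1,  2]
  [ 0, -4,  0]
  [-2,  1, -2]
λ = -4: alg = 3, geom = 2

Step 1 — factor the characteristic polynomial to read off the algebraic multiplicities:
  χ_A(x) = (x + 4)^3

Step 2 — compute geometric multiplicities via the rank-nullity identity g(λ) = n − rank(A − λI):
  rank(A − (-4)·I) = 1, so dim ker(A − (-4)·I) = n − 1 = 2

Summary:
  λ = -4: algebraic multiplicity = 3, geometric multiplicity = 2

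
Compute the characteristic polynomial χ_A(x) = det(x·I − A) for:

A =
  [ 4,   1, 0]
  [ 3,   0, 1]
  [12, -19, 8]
x^3 - 12*x^2 + 48*x - 64

Expanding det(x·I − A) (e.g. by cofactor expansion or by noting that A is similar to its Jordan form J, which has the same characteristic polynomial as A) gives
  χ_A(x) = x^3 - 12*x^2 + 48*x - 64
which factors as (x - 4)^3. The eigenvalues (with algebraic multiplicities) are λ = 4 with multiplicity 3.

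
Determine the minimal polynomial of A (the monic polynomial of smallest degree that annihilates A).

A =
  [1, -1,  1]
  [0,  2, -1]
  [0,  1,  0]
x^2 - 2*x + 1

The characteristic polynomial is χ_A(x) = (x - 1)^3, so the eigenvalues are known. The minimal polynomial is
  m_A(x) = Π_λ (x − λ)^{k_λ}
where k_λ is the size of the *largest* Jordan block for λ (equivalently, the smallest k with (A − λI)^k v = 0 for every generalised eigenvector v of λ).

  λ = 1: largest Jordan block has size 2, contributing (x − 1)^2

So m_A(x) = (x - 1)^2 = x^2 - 2*x + 1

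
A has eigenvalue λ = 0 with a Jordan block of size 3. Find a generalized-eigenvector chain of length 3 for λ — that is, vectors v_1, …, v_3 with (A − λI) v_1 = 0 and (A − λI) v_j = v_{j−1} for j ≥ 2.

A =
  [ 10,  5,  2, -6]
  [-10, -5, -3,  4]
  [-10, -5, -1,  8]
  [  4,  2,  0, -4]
A Jordan chain for λ = 0 of length 3:
v_1 = (6, -4, -8, 4)ᵀ
v_2 = (10, -10, -10, 4)ᵀ
v_3 = (1, 0, 0, 0)ᵀ

Let N = A − (0)·I. We want v_3 with N^3 v_3 = 0 but N^2 v_3 ≠ 0; then v_{j-1} := N · v_j for j = 3, …, 2.

Pick v_3 = (1, 0, 0, 0)ᵀ.
Then v_2 = N · v_3 = (10, -10, -10, 4)ᵀ.
Then v_1 = N · v_2 = (6, -4, -8, 4)ᵀ.

Sanity check: (A − (0)·I) v_1 = (0, 0, 0, 0)ᵀ = 0. ✓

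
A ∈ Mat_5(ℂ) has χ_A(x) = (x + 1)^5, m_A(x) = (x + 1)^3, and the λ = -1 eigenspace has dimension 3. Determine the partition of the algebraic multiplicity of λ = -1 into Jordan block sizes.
Block sizes for λ = -1: [3, 1, 1]

Step 1 — from the characteristic polynomial, algebraic multiplicity of λ = -1 is 5. From dim ker(A − (-1)·I) = 3, there are exactly 3 Jordan blocks for λ = -1.
Step 2 — from the minimal polynomial, the factor (x + 1)^3 tells us the largest block for λ = -1 has size 3.
Step 3 — with total size 5, 3 blocks, and largest block 3, the block sizes (in nonincreasing order) are [3, 1, 1].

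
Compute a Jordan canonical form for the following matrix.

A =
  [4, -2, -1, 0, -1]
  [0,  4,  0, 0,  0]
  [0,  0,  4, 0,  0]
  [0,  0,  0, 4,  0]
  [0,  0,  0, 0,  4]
J_2(4) ⊕ J_1(4) ⊕ J_1(4) ⊕ J_1(4)

The characteristic polynomial is
  det(x·I − A) = x^5 - 20*x^4 + 160*x^3 - 640*x^2 + 1280*x - 1024 = (x - 4)^5

Eigenvalues and multiplicities (the geometric multiplicity of λ is n − rank(A − λI), which equals the number of Jordan blocks for λ):
  λ = 4: algebraic multiplicity = 5, geometric multiplicity = 4

Determining the block sizes for each eigenvalue:
  λ = 4: 4 blocks summing to 5 forces exactly one block of size 2 and the rest size 1 → block sizes [2, 1, 1, 1]

Assembling the blocks gives a Jordan form
J =
  [4, 1, 0, 0, 0]
  [0, 4, 0, 0, 0]
  [0, 0, 4, 0, 0]
  [0, 0, 0, 4, 0]
  [0, 0, 0, 0, 4]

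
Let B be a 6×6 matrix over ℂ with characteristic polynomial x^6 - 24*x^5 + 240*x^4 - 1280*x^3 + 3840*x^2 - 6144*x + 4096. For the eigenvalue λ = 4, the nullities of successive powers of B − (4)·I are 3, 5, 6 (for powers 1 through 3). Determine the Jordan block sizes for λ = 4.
Block sizes for λ = 4: [3, 2, 1]

From the dimensions of kernels of powers, the number of Jordan blocks of size at least j is d_j − d_{j−1} where d_j = dim ker(N^j) (with d_0 = 0). Computing the differences gives [3, 2, 1].
The number of blocks of size exactly k is (#blocks of size ≥ k) − (#blocks of size ≥ k + 1), so the partition is: 1 block(s) of size 1, 1 block(s) of size 2, 1 block(s) of size 3.
In nonincreasing order the block sizes are [3, 2, 1].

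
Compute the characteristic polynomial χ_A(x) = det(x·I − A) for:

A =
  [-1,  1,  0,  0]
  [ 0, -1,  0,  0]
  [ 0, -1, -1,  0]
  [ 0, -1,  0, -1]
x^4 + 4*x^3 + 6*x^2 + 4*x + 1

Expanding det(x·I − A) (e.g. by cofactor expansion or by noting that A is similar to its Jordan form J, which has the same characteristic polynomial as A) gives
  χ_A(x) = x^4 + 4*x^3 + 6*x^2 + 4*x + 1
which factors as (x + 1)^4. The eigenvalues (with algebraic multiplicities) are λ = -1 with multiplicity 4.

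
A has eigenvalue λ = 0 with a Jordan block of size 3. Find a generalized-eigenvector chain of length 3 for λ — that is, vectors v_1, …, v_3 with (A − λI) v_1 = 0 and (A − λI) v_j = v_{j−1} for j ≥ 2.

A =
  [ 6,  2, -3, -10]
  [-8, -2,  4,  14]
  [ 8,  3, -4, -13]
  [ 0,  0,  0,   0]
A Jordan chain for λ = 0 of length 3:
v_1 = (-4, 0, -8, 0)ᵀ
v_2 = (6, -8, 8, 0)ᵀ
v_3 = (1, 0, 0, 0)ᵀ

Let N = A − (0)·I. We want v_3 with N^3 v_3 = 0 but N^2 v_3 ≠ 0; then v_{j-1} := N · v_j for j = 3, …, 2.

Pick v_3 = (1, 0, 0, 0)ᵀ.
Then v_2 = N · v_3 = (6, -8, 8, 0)ᵀ.
Then v_1 = N · v_2 = (-4, 0, -8, 0)ᵀ.

Sanity check: (A − (0)·I) v_1 = (0, 0, 0, 0)ᵀ = 0. ✓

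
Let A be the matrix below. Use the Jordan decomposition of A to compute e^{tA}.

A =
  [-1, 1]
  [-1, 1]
e^{tA} =
  [1 - t, t]
  [-t, t + 1]

Strategy: write A = P · J · P⁻¹ where J is a Jordan canonical form, so e^{tA} = P · e^{tJ} · P⁻¹, and e^{tJ} can be computed block-by-block.

A has Jordan form
J =
  [0, 1]
  [0, 0]
(up to reordering of blocks).

Per-block formulas:
  For a 2×2 Jordan block J_2(0): exp(t · J_2(0)) = e^(0t)·(I + t·N), where N is the 2×2 nilpotent shift.

After assembling e^{tJ} and conjugating by P, we get:

e^{tA} =
  [1 - t, t]
  [-t, t + 1]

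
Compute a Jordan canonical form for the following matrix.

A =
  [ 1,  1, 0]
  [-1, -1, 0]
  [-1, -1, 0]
J_2(0) ⊕ J_1(0)

The characteristic polynomial is
  det(x·I − A) = x^3

Eigenvalues and multiplicities (the geometric multiplicity of λ is n − rank(A − λI), which equals the number of Jordan blocks for λ):
  λ = 0: algebraic multiplicity = 3, geometric multiplicity = 2

Determining the block sizes for each eigenvalue:
  λ = 0: 2 blocks summing to 3 forces exactly one block of size 2 and the rest size 1 → block sizes [2, 1]

Assembling the blocks gives a Jordan form
J =
  [0, 1, 0]
  [0, 0, 0]
  [0, 0, 0]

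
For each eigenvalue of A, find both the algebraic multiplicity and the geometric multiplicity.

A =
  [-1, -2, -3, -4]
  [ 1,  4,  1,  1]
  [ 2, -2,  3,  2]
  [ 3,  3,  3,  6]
λ = 3: alg = 4, geom = 2

Step 1 — factor the characteristic polynomial to read off the algebraic multiplicities:
  χ_A(x) = (x - 3)^4

Step 2 — compute geometric multiplicities via the rank-nullity identity g(λ) = n − rank(A − λI):
  rank(A − (3)·I) = 2, so dim ker(A − (3)·I) = n − 2 = 2

Summary:
  λ = 3: algebraic multiplicity = 4, geometric multiplicity = 2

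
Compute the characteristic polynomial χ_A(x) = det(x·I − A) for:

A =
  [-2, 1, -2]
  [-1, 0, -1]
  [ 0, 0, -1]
x^3 + 3*x^2 + 3*x + 1

Expanding det(x·I − A) (e.g. by cofactor expansion or by noting that A is similar to its Jordan form J, which has the same characteristic polynomial as A) gives
  χ_A(x) = x^3 + 3*x^2 + 3*x + 1
which factors as (x + 1)^3. The eigenvalues (with algebraic multiplicities) are λ = -1 with multiplicity 3.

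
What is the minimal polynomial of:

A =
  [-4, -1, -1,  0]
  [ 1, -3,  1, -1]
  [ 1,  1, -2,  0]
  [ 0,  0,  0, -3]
x^3 + 9*x^2 + 27*x + 27

The characteristic polynomial is χ_A(x) = (x + 3)^4, so the eigenvalues are known. The minimal polynomial is
  m_A(x) = Π_λ (x − λ)^{k_λ}
where k_λ is the size of the *largest* Jordan block for λ (equivalently, the smallest k with (A − λI)^k v = 0 for every generalised eigenvector v of λ).

  λ = -3: largest Jordan block has size 3, contributing (x + 3)^3

So m_A(x) = (x + 3)^3 = x^3 + 9*x^2 + 27*x + 27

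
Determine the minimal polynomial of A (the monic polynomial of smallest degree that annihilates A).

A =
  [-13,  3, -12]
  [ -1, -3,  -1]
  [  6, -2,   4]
x^3 + 12*x^2 + 48*x + 64

The characteristic polynomial is χ_A(x) = (x + 4)^3, so the eigenvalues are known. The minimal polynomial is
  m_A(x) = Π_λ (x − λ)^{k_λ}
where k_λ is the size of the *largest* Jordan block for λ (equivalently, the smallest k with (A − λI)^k v = 0 for every generalised eigenvector v of λ).

  λ = -4: largest Jordan block has size 3, contributing (x + 4)^3

So m_A(x) = (x + 4)^3 = x^3 + 12*x^2 + 48*x + 64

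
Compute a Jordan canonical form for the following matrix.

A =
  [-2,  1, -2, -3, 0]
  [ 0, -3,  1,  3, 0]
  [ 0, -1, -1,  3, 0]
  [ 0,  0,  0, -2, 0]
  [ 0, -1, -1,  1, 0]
J_3(-2) ⊕ J_1(-2) ⊕ J_1(0)

The characteristic polynomial is
  det(x·I − A) = x^5 + 8*x^4 + 24*x^3 + 32*x^2 + 16*x = x*(x + 2)^4

Eigenvalues and multiplicities (the geometric multiplicity of λ is n − rank(A − λI), which equals the number of Jordan blocks for λ):
  λ = -2: algebraic multiplicity = 4, geometric multiplicity = 2
  λ = 0: algebraic multiplicity = 1, geometric multiplicity = 1

Determining the block sizes for each eigenvalue:
  λ = -2: with am = 4 and gm = 2, the partition is not yet determined (e.g. several partitions of 4 into 2 parts exist). Let N = A − (-2)·I. Computing rank(N^1) = 3, rank(N^2) = 2, rank(N^3) = 1; the number of blocks of size ≥ j is rank(N^{j−1}) − rank(N^j), giving [2, 1, 1]. So we have 1 block(s) of size 3, 1 block(s) of size 1 → block sizes [3, 1]
  λ = 0: one block (gm = 1), so the single block has size am = 1 → block sizes [1]

Assembling the blocks gives a Jordan form
J =
  [-2,  1,  0,  0, 0]
  [ 0, -2,  1,  0, 0]
  [ 0,  0, -2,  0, 0]
  [ 0,  0,  0, -2, 0]
  [ 0,  0,  0,  0, 0]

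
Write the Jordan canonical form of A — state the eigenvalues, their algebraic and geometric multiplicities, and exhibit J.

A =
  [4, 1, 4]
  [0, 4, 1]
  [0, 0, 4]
J_3(4)

The characteristic polynomial is
  det(x·I − A) = x^3 - 12*x^2 + 48*x - 64 = (x - 4)^3

Eigenvalues and multiplicities (the geometric multiplicity of λ is n − rank(A − λI), which equals the number of Jordan blocks for λ):
  λ = 4: algebraic multiplicity = 3, geometric multiplicity = 1

Determining the block sizes for each eigenvalue:
  λ = 4: one block (gm = 1), so the single block has size am = 3 → block sizes [3]

Assembling the blocks gives a Jordan form
J =
  [4, 1, 0]
  [0, 4, 1]
  [0, 0, 4]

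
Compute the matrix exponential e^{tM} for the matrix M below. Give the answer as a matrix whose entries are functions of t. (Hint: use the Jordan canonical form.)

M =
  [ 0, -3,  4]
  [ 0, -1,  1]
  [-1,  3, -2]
e^{tM} =
  [-3*t^2*exp(-t)/2 + t*exp(-t) + exp(-t), 9*t^2*exp(-t)/2 - 3*t*exp(-t), -3*t^2*exp(-t)/2 + 4*t*exp(-t)]
  [-t^2*exp(-t)/2, 3*t^2*exp(-t)/2 + exp(-t), -t^2*exp(-t)/2 + t*exp(-t)]
  [-t*exp(-t), 3*t*exp(-t), -t*exp(-t) + exp(-t)]

Strategy: write M = P · J · P⁻¹ where J is a Jordan canonical form, so e^{tM} = P · e^{tJ} · P⁻¹, and e^{tJ} can be computed block-by-block.

M has Jordan form
J =
  [-1,  1,  0]
  [ 0, -1,  1]
  [ 0,  0, -1]
(up to reordering of blocks).

Per-block formulas:
  For a 3×3 Jordan block J_3(-1): exp(t · J_3(-1)) = e^(-1t)·(I + t·N + (t^2/2)·N^2), where N is the 3×3 nilpotent shift.

After assembling e^{tJ} and conjugating by P, we get:

e^{tM} =
  [-3*t^2*exp(-t)/2 + t*exp(-t) + exp(-t), 9*t^2*exp(-t)/2 - 3*t*exp(-t), -3*t^2*exp(-t)/2 + 4*t*exp(-t)]
  [-t^2*exp(-t)/2, 3*t^2*exp(-t)/2 + exp(-t), -t^2*exp(-t)/2 + t*exp(-t)]
  [-t*exp(-t), 3*t*exp(-t), -t*exp(-t) + exp(-t)]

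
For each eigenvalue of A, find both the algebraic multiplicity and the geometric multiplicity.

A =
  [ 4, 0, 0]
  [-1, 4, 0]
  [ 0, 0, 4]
λ = 4: alg = 3, geom = 2

Step 1 — factor the characteristic polynomial to read off the algebraic multiplicities:
  χ_A(x) = (x - 4)^3

Step 2 — compute geometric multiplicities via the rank-nullity identity g(λ) = n − rank(A − λI):
  rank(A − (4)·I) = 1, so dim ker(A − (4)·I) = n − 1 = 2

Summary:
  λ = 4: algebraic multiplicity = 3, geometric multiplicity = 2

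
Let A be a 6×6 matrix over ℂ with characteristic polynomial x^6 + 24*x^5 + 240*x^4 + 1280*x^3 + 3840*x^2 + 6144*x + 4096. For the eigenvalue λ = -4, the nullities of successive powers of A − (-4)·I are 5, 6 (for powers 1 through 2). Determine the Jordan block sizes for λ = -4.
Block sizes for λ = -4: [2, 1, 1, 1, 1]

From the dimensions of kernels of powers, the number of Jordan blocks of size at least j is d_j − d_{j−1} where d_j = dim ker(N^j) (with d_0 = 0). Computing the differences gives [5, 1].
The number of blocks of size exactly k is (#blocks of size ≥ k) − (#blocks of size ≥ k + 1), so the partition is: 4 block(s) of size 1, 1 block(s) of size 2.
In nonincreasing order the block sizes are [2, 1, 1, 1, 1].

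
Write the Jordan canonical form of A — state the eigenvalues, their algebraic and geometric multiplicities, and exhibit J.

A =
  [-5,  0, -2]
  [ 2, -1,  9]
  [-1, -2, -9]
J_3(-5)

The characteristic polynomial is
  det(x·I − A) = x^3 + 15*x^2 + 75*x + 125 = (x + 5)^3

Eigenvalues and multiplicities (the geometric multiplicity of λ is n − rank(A − λI), which equals the number of Jordan blocks for λ):
  λ = -5: algebraic multiplicity = 3, geometric multiplicity = 1

Determining the block sizes for each eigenvalue:
  λ = -5: one block (gm = 1), so the single block has size am = 3 → block sizes [3]

Assembling the blocks gives a Jordan form
J =
  [-5,  1,  0]
  [ 0, -5,  1]
  [ 0,  0, -5]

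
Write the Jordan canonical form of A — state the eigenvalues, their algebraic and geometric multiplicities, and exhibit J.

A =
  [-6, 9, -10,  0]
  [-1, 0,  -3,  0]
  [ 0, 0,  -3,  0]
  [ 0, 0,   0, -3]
J_3(-3) ⊕ J_1(-3)

The characteristic polynomial is
  det(x·I − A) = x^4 + 12*x^3 + 54*x^2 + 108*x + 81 = (x + 3)^4

Eigenvalues and multiplicities (the geometric multiplicity of λ is n − rank(A − λI), which equals the number of Jordan blocks for λ):
  λ = -3: algebraic multiplicity = 4, geometric multiplicity = 2

Determining the block sizes for each eigenvalue:
  λ = -3: with am = 4 and gm = 2, the partition is not yet determined (e.g. several partitions of 4 into 2 parts exist). Let N = A − (-3)·I. Computing rank(N^1) = 2, rank(N^2) = 1, rank(N^3) = 0; the number of blocks of size ≥ j is rank(N^{j−1}) − rank(N^j), giving [2, 1, 1]. So we have 1 block(s) of size 3, 1 block(s) of size 1 → block sizes [3, 1]

Assembling the blocks gives a Jordan form
J =
  [-3,  1,  0,  0]
  [ 0, -3,  1,  0]
  [ 0,  0, -3,  0]
  [ 0,  0,  0, -3]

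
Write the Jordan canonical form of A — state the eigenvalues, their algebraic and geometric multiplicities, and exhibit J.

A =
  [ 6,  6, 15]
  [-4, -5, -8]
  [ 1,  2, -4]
J_2(-3) ⊕ J_1(3)

The characteristic polynomial is
  det(x·I − A) = x^3 + 3*x^2 - 9*x - 27 = (x - 3)*(x + 3)^2

Eigenvalues and multiplicities (the geometric multiplicity of λ is n − rank(A − λI), which equals the number of Jordan blocks for λ):
  λ = -3: algebraic multiplicity = 2, geometric multiplicity = 1
  λ = 3: algebraic multiplicity = 1, geometric multiplicity = 1

Determining the block sizes for each eigenvalue:
  λ = -3: one block (gm = 1), so the single block has size am = 2 → block sizes [2]
  λ = 3: one block (gm = 1), so the single block has size am = 1 → block sizes [1]

Assembling the blocks gives a Jordan form
J =
  [-3,  1, 0]
  [ 0, -3, 0]
  [ 0,  0, 3]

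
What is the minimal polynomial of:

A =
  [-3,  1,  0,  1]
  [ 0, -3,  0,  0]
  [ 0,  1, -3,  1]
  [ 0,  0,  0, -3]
x^2 + 6*x + 9

The characteristic polynomial is χ_A(x) = (x + 3)^4, so the eigenvalues are known. The minimal polynomial is
  m_A(x) = Π_λ (x − λ)^{k_λ}
where k_λ is the size of the *largest* Jordan block for λ (equivalently, the smallest k with (A − λI)^k v = 0 for every generalised eigenvector v of λ).

  λ = -3: largest Jordan block has size 2, contributing (x + 3)^2

So m_A(x) = (x + 3)^2 = x^2 + 6*x + 9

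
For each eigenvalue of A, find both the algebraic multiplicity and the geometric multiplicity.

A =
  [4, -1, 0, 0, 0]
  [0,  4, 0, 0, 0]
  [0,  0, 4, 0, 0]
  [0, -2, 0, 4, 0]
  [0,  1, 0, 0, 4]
λ = 4: alg = 5, geom = 4

Step 1 — factor the characteristic polynomial to read off the algebraic multiplicities:
  χ_A(x) = (x - 4)^5

Step 2 — compute geometric multiplicities via the rank-nullity identity g(λ) = n − rank(A − λI):
  rank(A − (4)·I) = 1, so dim ker(A − (4)·I) = n − 1 = 4

Summary:
  λ = 4: algebraic multiplicity = 5, geometric multiplicity = 4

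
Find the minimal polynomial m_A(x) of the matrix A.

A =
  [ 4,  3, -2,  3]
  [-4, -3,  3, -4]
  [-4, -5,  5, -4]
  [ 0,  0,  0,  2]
x^3 - 6*x^2 + 12*x - 8

The characteristic polynomial is χ_A(x) = (x - 2)^4, so the eigenvalues are known. The minimal polynomial is
  m_A(x) = Π_λ (x − λ)^{k_λ}
where k_λ is the size of the *largest* Jordan block for λ (equivalently, the smallest k with (A − λI)^k v = 0 for every generalised eigenvector v of λ).

  λ = 2: largest Jordan block has size 3, contributing (x − 2)^3

So m_A(x) = (x - 2)^3 = x^3 - 6*x^2 + 12*x - 8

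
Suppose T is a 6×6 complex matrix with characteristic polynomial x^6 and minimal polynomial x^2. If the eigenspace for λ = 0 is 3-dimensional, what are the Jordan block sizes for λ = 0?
Block sizes for λ = 0: [2, 2, 2]

Step 1 — from the characteristic polynomial, algebraic multiplicity of λ = 0 is 6. From dim ker(T − (0)·I) = 3, there are exactly 3 Jordan blocks for λ = 0.
Step 2 — from the minimal polynomial, the factor (x − 0)^2 tells us the largest block for λ = 0 has size 2.
Step 3 — with total size 6, 3 blocks, and largest block 2, the block sizes (in nonincreasing order) are [2, 2, 2].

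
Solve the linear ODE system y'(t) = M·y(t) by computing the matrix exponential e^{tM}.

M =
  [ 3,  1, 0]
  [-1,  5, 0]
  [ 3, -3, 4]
e^{tM} =
  [-t*exp(4*t) + exp(4*t), t*exp(4*t), 0]
  [-t*exp(4*t), t*exp(4*t) + exp(4*t), 0]
  [3*t*exp(4*t), -3*t*exp(4*t), exp(4*t)]

Strategy: write M = P · J · P⁻¹ where J is a Jordan canonical form, so e^{tM} = P · e^{tJ} · P⁻¹, and e^{tJ} can be computed block-by-block.

M has Jordan form
J =
  [4, 1, 0]
  [0, 4, 0]
  [0, 0, 4]
(up to reordering of blocks).

Per-block formulas:
  For a 2×2 Jordan block J_2(4): exp(t · J_2(4)) = e^(4t)·(I + t·N), where N is the 2×2 nilpotent shift.
  For a 1×1 block at λ = 4: exp(t · [4]) = [e^(4t)].

After assembling e^{tJ} and conjugating by P, we get:

e^{tM} =
  [-t*exp(4*t) + exp(4*t), t*exp(4*t), 0]
  [-t*exp(4*t), t*exp(4*t) + exp(4*t), 0]
  [3*t*exp(4*t), -3*t*exp(4*t), exp(4*t)]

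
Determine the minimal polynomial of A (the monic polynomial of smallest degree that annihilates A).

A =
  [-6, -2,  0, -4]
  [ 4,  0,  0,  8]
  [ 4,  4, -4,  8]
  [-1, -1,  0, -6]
x^2 + 8*x + 16

The characteristic polynomial is χ_A(x) = (x + 4)^4, so the eigenvalues are known. The minimal polynomial is
  m_A(x) = Π_λ (x − λ)^{k_λ}
where k_λ is the size of the *largest* Jordan block for λ (equivalently, the smallest k with (A − λI)^k v = 0 for every generalised eigenvector v of λ).

  λ = -4: largest Jordan block has size 2, contributing (x + 4)^2

So m_A(x) = (x + 4)^2 = x^2 + 8*x + 16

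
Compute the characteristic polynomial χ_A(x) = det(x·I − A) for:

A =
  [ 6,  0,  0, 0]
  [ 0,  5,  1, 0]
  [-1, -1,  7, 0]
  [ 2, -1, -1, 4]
x^4 - 22*x^3 + 180*x^2 - 648*x + 864

Expanding det(x·I − A) (e.g. by cofactor expansion or by noting that A is similar to its Jordan form J, which has the same characteristic polynomial as A) gives
  χ_A(x) = x^4 - 22*x^3 + 180*x^2 - 648*x + 864
which factors as (x - 6)^3*(x - 4). The eigenvalues (with algebraic multiplicities) are λ = 4 with multiplicity 1, λ = 6 with multiplicity 3.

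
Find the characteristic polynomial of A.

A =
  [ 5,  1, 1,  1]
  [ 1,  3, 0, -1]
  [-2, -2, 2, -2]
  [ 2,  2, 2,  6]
x^4 - 16*x^3 + 96*x^2 - 256*x + 256

Expanding det(x·I − A) (e.g. by cofactor expansion or by noting that A is similar to its Jordan form J, which has the same characteristic polynomial as A) gives
  χ_A(x) = x^4 - 16*x^3 + 96*x^2 - 256*x + 256
which factors as (x - 4)^4. The eigenvalues (with algebraic multiplicities) are λ = 4 with multiplicity 4.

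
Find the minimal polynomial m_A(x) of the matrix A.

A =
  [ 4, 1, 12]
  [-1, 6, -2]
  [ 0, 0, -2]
x^3 - 8*x^2 + 5*x + 50

The characteristic polynomial is χ_A(x) = (x - 5)^2*(x + 2), so the eigenvalues are known. The minimal polynomial is
  m_A(x) = Π_λ (x − λ)^{k_λ}
where k_λ is the size of the *largest* Jordan block for λ (equivalently, the smallest k with (A − λI)^k v = 0 for every generalised eigenvector v of λ).

  λ = -2: largest Jordan block has size 1, contributing (x + 2)
  λ = 5: largest Jordan block has size 2, contributing (x − 5)^2

So m_A(x) = (x - 5)^2*(x + 2) = x^3 - 8*x^2 + 5*x + 50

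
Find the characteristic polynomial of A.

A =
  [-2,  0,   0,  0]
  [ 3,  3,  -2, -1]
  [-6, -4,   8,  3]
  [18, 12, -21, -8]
x^4 - x^3 - 3*x^2 + 5*x - 2

Expanding det(x·I − A) (e.g. by cofactor expansion or by noting that A is similar to its Jordan form J, which has the same characteristic polynomial as A) gives
  χ_A(x) = x^4 - x^3 - 3*x^2 + 5*x - 2
which factors as (x - 1)^3*(x + 2). The eigenvalues (with algebraic multiplicities) are λ = -2 with multiplicity 1, λ = 1 with multiplicity 3.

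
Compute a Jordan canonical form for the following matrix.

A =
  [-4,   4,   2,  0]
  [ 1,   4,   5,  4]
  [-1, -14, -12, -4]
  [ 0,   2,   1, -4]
J_3(-4) ⊕ J_1(-4)

The characteristic polynomial is
  det(x·I − A) = x^4 + 16*x^3 + 96*x^2 + 256*x + 256 = (x + 4)^4

Eigenvalues and multiplicities (the geometric multiplicity of λ is n − rank(A − λI), which equals the number of Jordan blocks for λ):
  λ = -4: algebraic multiplicity = 4, geometric multiplicity = 2

Determining the block sizes for each eigenvalue:
  λ = -4: with am = 4 and gm = 2, the partition is not yet determined (e.g. several partitions of 4 into 2 parts exist). Let N = A − (-4)·I. Computing rank(N^1) = 2, rank(N^2) = 1, rank(N^3) = 0; the number of blocks of size ≥ j is rank(N^{j−1}) − rank(N^j), giving [2, 1, 1]. So we have 1 block(s) of size 3, 1 block(s) of size 1 → block sizes [3, 1]

Assembling the blocks gives a Jordan form
J =
  [-4,  1,  0,  0]
  [ 0, -4,  1,  0]
  [ 0,  0, -4,  0]
  [ 0,  0,  0, -4]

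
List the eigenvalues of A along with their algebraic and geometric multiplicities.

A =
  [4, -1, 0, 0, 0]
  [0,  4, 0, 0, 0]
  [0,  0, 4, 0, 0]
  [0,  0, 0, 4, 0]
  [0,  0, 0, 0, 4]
λ = 4: alg = 5, geom = 4

Step 1 — factor the characteristic polynomial to read off the algebraic multiplicities:
  χ_A(x) = (x - 4)^5

Step 2 — compute geometric multiplicities via the rank-nullity identity g(λ) = n − rank(A − λI):
  rank(A − (4)·I) = 1, so dim ker(A − (4)·I) = n − 1 = 4

Summary:
  λ = 4: algebraic multiplicity = 5, geometric multiplicity = 4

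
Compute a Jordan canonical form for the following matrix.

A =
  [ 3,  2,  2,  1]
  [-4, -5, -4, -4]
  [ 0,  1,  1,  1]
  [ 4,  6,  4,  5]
J_2(1) ⊕ J_2(1)

The characteristic polynomial is
  det(x·I − A) = x^4 - 4*x^3 + 6*x^2 - 4*x + 1 = (x - 1)^4

Eigenvalues and multiplicities (the geometric multiplicity of λ is n − rank(A − λI), which equals the number of Jordan blocks for λ):
  λ = 1: algebraic multiplicity = 4, geometric multiplicity = 2

Determining the block sizes for each eigenvalue:
  λ = 1: with am = 4 and gm = 2, the partition is not yet determined (e.g. several partitions of 4 into 2 parts exist). Let N = A − (1)·I. Computing rank(N^1) = 2, rank(N^2) = 0; the number of blocks of size ≥ j is rank(N^{j−1}) − rank(N^j), giving [2, 2]. So we have 2 block(s) of size 2 → block sizes [2, 2]

Assembling the blocks gives a Jordan form
J =
  [1, 1, 0, 0]
  [0, 1, 0, 0]
  [0, 0, 1, 1]
  [0, 0, 0, 1]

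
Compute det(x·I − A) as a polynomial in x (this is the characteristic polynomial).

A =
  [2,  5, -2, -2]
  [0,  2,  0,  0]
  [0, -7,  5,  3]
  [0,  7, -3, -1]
x^4 - 8*x^3 + 24*x^2 - 32*x + 16

Expanding det(x·I − A) (e.g. by cofactor expansion or by noting that A is similar to its Jordan form J, which has the same characteristic polynomial as A) gives
  χ_A(x) = x^4 - 8*x^3 + 24*x^2 - 32*x + 16
which factors as (x - 2)^4. The eigenvalues (with algebraic multiplicities) are λ = 2 with multiplicity 4.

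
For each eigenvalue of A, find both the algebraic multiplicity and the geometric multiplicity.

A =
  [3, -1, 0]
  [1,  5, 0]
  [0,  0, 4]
λ = 4: alg = 3, geom = 2

Step 1 — factor the characteristic polynomial to read off the algebraic multiplicities:
  χ_A(x) = (x - 4)^3

Step 2 — compute geometric multiplicities via the rank-nullity identity g(λ) = n − rank(A − λI):
  rank(A − (4)·I) = 1, so dim ker(A − (4)·I) = n − 1 = 2

Summary:
  λ = 4: algebraic multiplicity = 3, geometric multiplicity = 2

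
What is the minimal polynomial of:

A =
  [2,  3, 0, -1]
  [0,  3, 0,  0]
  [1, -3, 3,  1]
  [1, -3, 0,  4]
x^2 - 6*x + 9

The characteristic polynomial is χ_A(x) = (x - 3)^4, so the eigenvalues are known. The minimal polynomial is
  m_A(x) = Π_λ (x − λ)^{k_λ}
where k_λ is the size of the *largest* Jordan block for λ (equivalently, the smallest k with (A − λI)^k v = 0 for every generalised eigenvector v of λ).

  λ = 3: largest Jordan block has size 2, contributing (x − 3)^2

So m_A(x) = (x - 3)^2 = x^2 - 6*x + 9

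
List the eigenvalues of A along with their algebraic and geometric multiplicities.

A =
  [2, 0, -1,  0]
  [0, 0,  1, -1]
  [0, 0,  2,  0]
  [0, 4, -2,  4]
λ = 2: alg = 4, geom = 2

Step 1 — factor the characteristic polynomial to read off the algebraic multiplicities:
  χ_A(x) = (x - 2)^4

Step 2 — compute geometric multiplicities via the rank-nullity identity g(λ) = n − rank(A − λI):
  rank(A − (2)·I) = 2, so dim ker(A − (2)·I) = n − 2 = 2

Summary:
  λ = 2: algebraic multiplicity = 4, geometric multiplicity = 2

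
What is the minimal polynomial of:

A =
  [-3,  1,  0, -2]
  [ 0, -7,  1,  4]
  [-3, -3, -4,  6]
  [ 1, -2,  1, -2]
x^3 + 12*x^2 + 48*x + 64

The characteristic polynomial is χ_A(x) = (x + 4)^4, so the eigenvalues are known. The minimal polynomial is
  m_A(x) = Π_λ (x − λ)^{k_λ}
where k_λ is the size of the *largest* Jordan block for λ (equivalently, the smallest k with (A − λI)^k v = 0 for every generalised eigenvector v of λ).

  λ = -4: largest Jordan block has size 3, contributing (x + 4)^3

So m_A(x) = (x + 4)^3 = x^3 + 12*x^2 + 48*x + 64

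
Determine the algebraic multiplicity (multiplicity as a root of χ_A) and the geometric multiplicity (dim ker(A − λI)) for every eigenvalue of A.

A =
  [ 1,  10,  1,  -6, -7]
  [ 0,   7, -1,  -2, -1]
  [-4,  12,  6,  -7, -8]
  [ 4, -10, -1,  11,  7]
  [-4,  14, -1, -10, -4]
λ = 1: alg = 1, geom = 1; λ = 5: alg = 4, geom = 2

Step 1 — factor the characteristic polynomial to read off the algebraic multiplicities:
  χ_A(x) = (x - 5)^4*(x - 1)

Step 2 — compute geometric multiplicities via the rank-nullity identity g(λ) = n − rank(A − λI):
  rank(A − (1)·I) = 4, so dim ker(A − (1)·I) = n − 4 = 1
  rank(A − (5)·I) = 3, so dim ker(A − (5)·I) = n − 3 = 2

Summary:
  λ = 1: algebraic multiplicity = 1, geometric multiplicity = 1
  λ = 5: algebraic multiplicity = 4, geometric multiplicity = 2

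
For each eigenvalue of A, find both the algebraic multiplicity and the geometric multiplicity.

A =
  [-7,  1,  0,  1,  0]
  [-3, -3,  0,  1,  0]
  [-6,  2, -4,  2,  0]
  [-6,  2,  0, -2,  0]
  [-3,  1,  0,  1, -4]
λ = -4: alg = 5, geom = 4

Step 1 — factor the characteristic polynomial to read off the algebraic multiplicities:
  χ_A(x) = (x + 4)^5

Step 2 — compute geometric multiplicities via the rank-nullity identity g(λ) = n − rank(A − λI):
  rank(A − (-4)·I) = 1, so dim ker(A − (-4)·I) = n − 1 = 4

Summary:
  λ = -4: algebraic multiplicity = 5, geometric multiplicity = 4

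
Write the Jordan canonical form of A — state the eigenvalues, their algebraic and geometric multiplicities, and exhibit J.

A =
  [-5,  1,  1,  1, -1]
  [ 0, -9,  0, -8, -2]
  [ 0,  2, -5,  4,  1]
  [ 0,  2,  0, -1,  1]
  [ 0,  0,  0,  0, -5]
J_2(-5) ⊕ J_2(-5) ⊕ J_1(-5)

The characteristic polynomial is
  det(x·I − A) = x^5 + 25*x^4 + 250*x^3 + 1250*x^2 + 3125*x + 3125 = (x + 5)^5

Eigenvalues and multiplicities (the geometric multiplicity of λ is n − rank(A − λI), which equals the number of Jordan blocks for λ):
  λ = -5: algebraic multiplicity = 5, geometric multiplicity = 3

Determining the block sizes for each eigenvalue:
  λ = -5: with am = 5 and gm = 3, the partition is not yet determined (e.g. several partitions of 5 into 3 parts exist). Let N = A − (-5)·I. Computing rank(N^1) = 2, rank(N^2) = 0; the number of blocks of size ≥ j is rank(N^{j−1}) − rank(N^j), giving [3, 2]. So we have 2 block(s) of size 2, 1 block(s) of size 1 → block sizes [2, 2, 1]

Assembling the blocks gives a Jordan form
J =
  [-5,  1,  0,  0,  0]
  [ 0, -5,  0,  0,  0]
  [ 0,  0, -5,  1,  0]
  [ 0,  0,  0, -5,  0]
  [ 0,  0,  0,  0, -5]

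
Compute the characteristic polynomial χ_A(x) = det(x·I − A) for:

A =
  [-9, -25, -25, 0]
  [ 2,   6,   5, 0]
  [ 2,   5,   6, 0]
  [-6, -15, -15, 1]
x^4 - 4*x^3 + 6*x^2 - 4*x + 1

Expanding det(x·I − A) (e.g. by cofactor expansion or by noting that A is similar to its Jordan form J, which has the same characteristic polynomial as A) gives
  χ_A(x) = x^4 - 4*x^3 + 6*x^2 - 4*x + 1
which factors as (x - 1)^4. The eigenvalues (with algebraic multiplicities) are λ = 1 with multiplicity 4.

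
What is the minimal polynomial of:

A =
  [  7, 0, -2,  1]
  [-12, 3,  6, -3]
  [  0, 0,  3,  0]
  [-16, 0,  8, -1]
x^2 - 6*x + 9

The characteristic polynomial is χ_A(x) = (x - 3)^4, so the eigenvalues are known. The minimal polynomial is
  m_A(x) = Π_λ (x − λ)^{k_λ}
where k_λ is the size of the *largest* Jordan block for λ (equivalently, the smallest k with (A − λI)^k v = 0 for every generalised eigenvector v of λ).

  λ = 3: largest Jordan block has size 2, contributing (x − 3)^2

So m_A(x) = (x - 3)^2 = x^2 - 6*x + 9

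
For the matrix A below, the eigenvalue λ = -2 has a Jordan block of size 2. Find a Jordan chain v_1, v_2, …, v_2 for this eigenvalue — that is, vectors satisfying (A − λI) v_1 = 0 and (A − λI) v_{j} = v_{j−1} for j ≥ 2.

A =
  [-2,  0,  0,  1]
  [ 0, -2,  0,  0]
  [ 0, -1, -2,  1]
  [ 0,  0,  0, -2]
A Jordan chain for λ = -2 of length 2:
v_1 = (0, 0, -1, 0)ᵀ
v_2 = (0, 1, 0, 0)ᵀ

Let N = A − (-2)·I. We want v_2 with N^2 v_2 = 0 but N^1 v_2 ≠ 0; then v_{j-1} := N · v_j for j = 2, …, 2.

Pick v_2 = (0, 1, 0, 0)ᵀ.
Then v_1 = N · v_2 = (0, 0, -1, 0)ᵀ.

Sanity check: (A − (-2)·I) v_1 = (0, 0, 0, 0)ᵀ = 0. ✓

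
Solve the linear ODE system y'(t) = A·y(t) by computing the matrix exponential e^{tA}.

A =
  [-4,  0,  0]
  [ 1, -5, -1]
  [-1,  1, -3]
e^{tA} =
  [exp(-4*t), 0, 0]
  [t*exp(-4*t), -t*exp(-4*t) + exp(-4*t), -t*exp(-4*t)]
  [-t*exp(-4*t), t*exp(-4*t), t*exp(-4*t) + exp(-4*t)]

Strategy: write A = P · J · P⁻¹ where J is a Jordan canonical form, so e^{tA} = P · e^{tJ} · P⁻¹, and e^{tJ} can be computed block-by-block.

A has Jordan form
J =
  [-4,  1,  0]
  [ 0, -4,  0]
  [ 0,  0, -4]
(up to reordering of blocks).

Per-block formulas:
  For a 1×1 block at λ = -4: exp(t · [-4]) = [e^(-4t)].
  For a 2×2 Jordan block J_2(-4): exp(t · J_2(-4)) = e^(-4t)·(I + t·N), where N is the 2×2 nilpotent shift.

After assembling e^{tJ} and conjugating by P, we get:

e^{tA} =
  [exp(-4*t), 0, 0]
  [t*exp(-4*t), -t*exp(-4*t) + exp(-4*t), -t*exp(-4*t)]
  [-t*exp(-4*t), t*exp(-4*t), t*exp(-4*t) + exp(-4*t)]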